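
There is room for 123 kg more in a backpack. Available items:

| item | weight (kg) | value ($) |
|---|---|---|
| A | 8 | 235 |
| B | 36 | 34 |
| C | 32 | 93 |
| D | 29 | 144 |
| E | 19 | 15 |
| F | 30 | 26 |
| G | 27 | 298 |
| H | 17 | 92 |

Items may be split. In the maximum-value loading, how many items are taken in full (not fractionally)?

5

Order: A (235/8=29.38) > G (298/27=11.04) > H (92/17=5.41) > D (144/29=4.97) > C (93/32=2.91) > B (34/36=0.94) > F (26/30=0.87) > E (15/19=0.79)
Fill: take A (8 @ 235) → take G (27 @ 298) → take H (17 @ 92) → take D (29 @ 144) → take C (32 @ 93) → take 10/36 of B → 9.44; 123/123 used.
5 item(s) taken whole; one partial (take 10/36 of B).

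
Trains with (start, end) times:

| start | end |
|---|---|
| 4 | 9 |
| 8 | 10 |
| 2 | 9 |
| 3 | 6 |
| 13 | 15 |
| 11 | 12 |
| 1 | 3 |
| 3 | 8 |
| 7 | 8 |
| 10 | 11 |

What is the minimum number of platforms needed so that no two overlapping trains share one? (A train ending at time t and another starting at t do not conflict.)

Count concurrent intervals with a sweep; the peak is the room count.
Events (time:±→running): 1:+→1 2:+→2 3:-→1 3:+→2 3:+→3 4:+→4 … peak 4.

4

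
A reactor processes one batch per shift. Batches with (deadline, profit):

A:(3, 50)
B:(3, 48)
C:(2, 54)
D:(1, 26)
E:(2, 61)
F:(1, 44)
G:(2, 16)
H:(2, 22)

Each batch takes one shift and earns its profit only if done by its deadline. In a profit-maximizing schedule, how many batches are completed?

3

Profit order: E=61 C=54 A=50 B=48 F=44 D=26 H=22 G=16
Assign: E→slot 2, C→slot 1, A→slot 3, B skipped, F skipped, D skipped, H skipped, G skipped.
Slots: [1:C] [2:E] [3:A]
3 of 8 scheduled.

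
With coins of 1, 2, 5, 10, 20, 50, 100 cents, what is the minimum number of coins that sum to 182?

Greedy: take as many of the largest coin as possible, then repeat with the remainder.
182 − 1×100→82 − 1×50→32 − 1×20→12 − 1×10→2 − 1×2→0
Total coins = 1 + 1 + 1 + 1 + 1 = 5

5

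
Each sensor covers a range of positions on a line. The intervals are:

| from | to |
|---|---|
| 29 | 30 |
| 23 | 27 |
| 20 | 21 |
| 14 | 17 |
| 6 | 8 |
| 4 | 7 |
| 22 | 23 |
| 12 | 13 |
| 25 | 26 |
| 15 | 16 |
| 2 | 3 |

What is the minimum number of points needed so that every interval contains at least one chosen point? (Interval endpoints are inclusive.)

8

Sorted: [2,3] [4,7] [6,8] [12,13] [15,16] [14,17] [20,21] [22,23] [25,26] [23,27] [29,30]
{[2,3]} hit by 3; {[4,7],[6,8]} hit by 7; {[12,13]} hit by 13; {[15,16],[14,17]} hit by 16; {[20,21]} hit by 21; {[22,23]} hit by 23; {[25,26],[23,27]} hit by 26; {[29,30]} hit by 30.
Points: 3, 7, 13, 16, 21, 23, 26, 30 (8 total).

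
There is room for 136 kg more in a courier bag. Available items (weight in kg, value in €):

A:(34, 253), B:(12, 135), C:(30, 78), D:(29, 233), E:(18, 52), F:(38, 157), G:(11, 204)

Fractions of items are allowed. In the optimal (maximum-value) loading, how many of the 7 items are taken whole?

Greedy by value/weight ratio, highest first.
Ratios (sorted): G 18.55, B 11.25, D 8.03, A 7.44, F 4.13, E 2.89, C 2.60
take G (11 @ 204); take B (12 @ 135); take D (29 @ 233); take A (34 @ 253); take F (38 @ 157); take 12/18 of E → 34.67. Capacity used 136/136.
5 item(s) taken whole; one partial (take 12/18 of E).

5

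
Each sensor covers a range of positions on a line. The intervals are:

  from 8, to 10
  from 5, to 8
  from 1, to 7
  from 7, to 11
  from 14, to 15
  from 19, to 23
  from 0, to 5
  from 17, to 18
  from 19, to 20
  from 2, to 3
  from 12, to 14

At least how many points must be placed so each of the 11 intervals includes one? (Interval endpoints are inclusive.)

Process intervals by earliest right end; each time one isn't hit yet, stab at its right endpoint.
Sorted: [2,3] [0,5] [1,7] [5,8] [8,10] [7,11] [12,14] [14,15] [17,18] [19,20] [19,23]
{[2,3],[0,5],[1,7]} hit by 3; {[5,8],[8,10],[7,11]} hit by 8; {[12,14],[14,15]} hit by 14; {[17,18]} hit by 18; {[19,20],[19,23]} hit by 20.
Points: 3, 8, 14, 18, 20 (5 total).

5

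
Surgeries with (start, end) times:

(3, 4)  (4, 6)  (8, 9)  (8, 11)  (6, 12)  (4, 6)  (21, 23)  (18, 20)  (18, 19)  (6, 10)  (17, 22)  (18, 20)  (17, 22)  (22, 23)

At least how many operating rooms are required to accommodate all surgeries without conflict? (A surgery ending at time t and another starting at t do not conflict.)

5

Events (time:±→running): 3:+→1 4:-→0 4:+→1 4:+→2 6:-→1 6:-→0 6:+→1 6:+→2 8:+→3 8:+→4 9:-→3 10:-→2 11:-→1 12:-→0 17:+→1 17:+→2 18:+→3 18:+→4 18:+→5 … peak 5.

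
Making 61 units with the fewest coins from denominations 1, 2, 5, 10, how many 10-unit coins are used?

Greedy: take as many of the largest coin as possible, then repeat with the remainder.
61 = 6×10 + 1×1
Count of 10: 6

6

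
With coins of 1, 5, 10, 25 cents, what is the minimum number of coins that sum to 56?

4

Use the largest denomination that fits, subtract, and repeat.
56 − 2×25→6 − 1×5→1 − 1×1→0
Total coins = 2 + 1 + 1 = 4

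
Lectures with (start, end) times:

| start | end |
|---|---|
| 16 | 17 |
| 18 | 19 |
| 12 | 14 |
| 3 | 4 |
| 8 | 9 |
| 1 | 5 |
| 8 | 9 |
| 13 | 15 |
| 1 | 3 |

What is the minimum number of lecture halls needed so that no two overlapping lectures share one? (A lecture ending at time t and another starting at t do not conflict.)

2

starts: [1, 1, 3, 8, 8, 12, 13, 16, 18]
ends:   [3, 4, 5, 9, 9, 14, 15, 17, 19]
s1→1 s1→2  — peak 2.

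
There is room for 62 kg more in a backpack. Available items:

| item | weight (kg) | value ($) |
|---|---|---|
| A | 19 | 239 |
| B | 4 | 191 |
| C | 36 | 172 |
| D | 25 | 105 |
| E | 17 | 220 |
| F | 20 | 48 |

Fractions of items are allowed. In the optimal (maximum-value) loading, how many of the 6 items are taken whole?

Sort by value per unit weight and fill in that order.
Order: B (191/4=47.75) > E (220/17=12.94) > A (239/19=12.58) > C (172/36=4.78) > D (105/25=4.20) > F (48/20=2.40)
Fill: take B (4 @ 191) → take E (17 @ 220) → take A (19 @ 239) → take 22/36 of C → 105.11; 62/62 used.
3 item(s) taken whole; one partial (take 22/36 of C).

3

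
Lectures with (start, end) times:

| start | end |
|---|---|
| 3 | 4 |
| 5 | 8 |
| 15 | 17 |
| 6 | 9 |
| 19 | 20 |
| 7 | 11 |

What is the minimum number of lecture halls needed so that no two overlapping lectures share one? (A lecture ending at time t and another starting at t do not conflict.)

3

The answer is the maximum number of intervals overlapping at any instant.
starts: [3, 5, 6, 7, 15, 19]
ends:   [4, 8, 9, 11, 17, 20]
s3→1 e4→0 s5→1 s6→2 s7→3  — peak 3.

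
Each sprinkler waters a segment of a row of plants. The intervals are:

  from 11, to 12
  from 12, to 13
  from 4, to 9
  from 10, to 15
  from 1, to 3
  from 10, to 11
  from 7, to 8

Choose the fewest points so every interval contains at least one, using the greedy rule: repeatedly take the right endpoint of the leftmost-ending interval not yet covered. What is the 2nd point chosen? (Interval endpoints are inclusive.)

By right end: [1,3]  [7,8]  [4,9]  [10,11]  [11,12]  [12,13]  [10,15]
[1,3] uncovered → point at 3; [7,8] uncovered → point at 8; [10,11] uncovered → point at 11; [12,13] uncovered → point at 13.
Points: 3, 8, 11, 13 (4 total).

8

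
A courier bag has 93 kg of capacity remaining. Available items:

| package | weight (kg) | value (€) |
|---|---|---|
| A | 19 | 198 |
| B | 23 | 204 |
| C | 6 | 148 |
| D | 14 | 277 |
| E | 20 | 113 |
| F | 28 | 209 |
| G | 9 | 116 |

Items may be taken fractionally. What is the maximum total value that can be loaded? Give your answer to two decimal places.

1107.21

Greedy by value/weight ratio, highest first.
Ratios (sorted): C 24.67, D 19.79, G 12.89, A 10.42, B 8.87, F 7.46, E 5.65
take C (6 @ 148); take D (14 @ 277); take G (9 @ 116); take A (19 @ 198); take B (23 @ 204); take 22/28 of F → 164.21. Capacity used 93/93.
Total value = 1107.21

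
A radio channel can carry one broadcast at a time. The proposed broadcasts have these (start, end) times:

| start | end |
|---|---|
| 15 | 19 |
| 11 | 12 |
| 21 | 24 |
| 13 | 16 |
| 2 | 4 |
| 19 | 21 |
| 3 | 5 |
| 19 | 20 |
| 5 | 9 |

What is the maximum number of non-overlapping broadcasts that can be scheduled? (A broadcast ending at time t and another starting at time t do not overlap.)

Sort by end time and greedily take each interval whose start is ≥ the last chosen end.
Sorted by end: (2,4)  (3,5)  (5,9)  (11,12)  (13,16)  (15,19)  (19,20)  (19,21)  (21,24)
take (2,4); take (5,9); take (11,12); take (13,16); take (19,20); take (21,24).
Selected 6 broadcasts.

6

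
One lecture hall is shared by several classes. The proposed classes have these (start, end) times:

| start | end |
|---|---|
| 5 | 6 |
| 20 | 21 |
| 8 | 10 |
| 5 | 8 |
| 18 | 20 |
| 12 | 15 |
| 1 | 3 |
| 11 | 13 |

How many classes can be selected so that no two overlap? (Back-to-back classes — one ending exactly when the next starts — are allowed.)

6

Order by finish time; keep every interval that doesn't clash with the previous kept one.
By end time: (1,3), (5,6), (5,8), (8,10), (11,13), (12,15), (18,20), (20,21).
Pick (1,3); next start ≥ 3 → (5,6); next start ≥ 6 → (8,10); next start ≥ 10 → (11,13); next start ≥ 13 → (18,20); next start ≥ 20 → (20,21).
Selected 6 classes.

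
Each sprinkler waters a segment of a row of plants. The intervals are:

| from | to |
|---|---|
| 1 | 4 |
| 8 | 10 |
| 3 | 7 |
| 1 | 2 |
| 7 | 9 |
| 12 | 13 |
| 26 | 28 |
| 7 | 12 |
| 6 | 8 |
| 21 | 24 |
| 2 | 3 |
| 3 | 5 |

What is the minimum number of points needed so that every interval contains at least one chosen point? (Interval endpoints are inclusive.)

Process intervals by earliest right end; each time one isn't hit yet, stab at its right endpoint.
Sorted: [1,2] [2,3] [1,4] [3,5] [3,7] [6,8] [7,9] [8,10] [7,12] [12,13] [21,24] [26,28]
{[1,2],[2,3],[1,4]} hit by 2; {[3,5],[3,7]} hit by 5; {[6,8],[7,9],[8,10],[7,12]} hit by 8; {[12,13]} hit by 13; {[21,24]} hit by 24; {[26,28]} hit by 28.
Points: 2, 5, 8, 13, 24, 28 (6 total).

6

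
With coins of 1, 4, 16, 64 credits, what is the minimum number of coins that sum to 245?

245 − 3×64→53 − 3×16→5 − 1×4→1 − 1×1→0
Total coins = 3 + 3 + 1 + 1 = 8

8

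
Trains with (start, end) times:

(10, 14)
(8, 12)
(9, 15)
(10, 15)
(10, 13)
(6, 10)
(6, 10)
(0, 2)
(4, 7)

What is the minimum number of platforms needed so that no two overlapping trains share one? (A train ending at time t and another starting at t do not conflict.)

Events (time:±→running): 0:+→1 2:-→0 4:+→1 6:+→2 6:+→3 7:-→2 8:+→3 9:+→4 10:-→3 10:-→2 10:+→3 10:+→4 10:+→5 … peak 5.

5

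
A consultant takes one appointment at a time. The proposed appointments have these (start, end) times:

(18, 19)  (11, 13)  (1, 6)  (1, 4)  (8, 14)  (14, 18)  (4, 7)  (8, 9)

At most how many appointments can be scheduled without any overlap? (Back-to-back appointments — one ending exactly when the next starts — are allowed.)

6

Greedy by earliest finish: after sorting by end time, pick each interval compatible with the last pick.
By end time: (1,4), (1,6), (4,7), (8,9), (11,13), (8,14), (14,18), (18,19).
Pick (1,4); next start ≥ 4 → (4,7); next start ≥ 7 → (8,9); next start ≥ 9 → (11,13); next start ≥ 13 → (14,18); next start ≥ 18 → (18,19).
Selected 6 appointments.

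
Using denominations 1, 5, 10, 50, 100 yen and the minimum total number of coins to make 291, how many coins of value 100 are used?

2

291 = 2×100 + 1×50 + 4×10 + 1×1
Count of 100: 2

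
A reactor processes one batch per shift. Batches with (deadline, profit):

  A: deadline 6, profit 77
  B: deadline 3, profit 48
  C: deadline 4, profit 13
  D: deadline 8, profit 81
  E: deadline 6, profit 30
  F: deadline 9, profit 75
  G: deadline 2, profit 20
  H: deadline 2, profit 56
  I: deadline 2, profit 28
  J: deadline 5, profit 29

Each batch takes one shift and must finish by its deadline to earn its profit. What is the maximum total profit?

424

By profit: D(d8,81), A(d6,77), F(d9,75), H(d2,56), B(d3,48), E(d6,30), J(d5,29), I(d2,28), G(d2,20), C(d4,13)
D→slot 8; A→slot 6; F→slot 9; H→slot 2; B→slot 3; E→slot 5; J→slot 4; I→slot 1; G skipped; C skipped.
Profit = 28 + 56 + 48 + 29 + 30 + 77 + 81 + 75 = 424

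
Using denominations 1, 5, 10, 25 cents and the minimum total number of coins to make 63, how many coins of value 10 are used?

1

63 − 2×25→13 − 1×10→3 − 3×1→0
Count of 10: 1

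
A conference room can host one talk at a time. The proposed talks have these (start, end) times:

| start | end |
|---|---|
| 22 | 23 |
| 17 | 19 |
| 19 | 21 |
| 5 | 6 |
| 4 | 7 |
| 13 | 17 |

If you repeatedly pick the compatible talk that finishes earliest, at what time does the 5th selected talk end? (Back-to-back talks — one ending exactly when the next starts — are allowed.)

23

By end time: (5,6), (4,7), (13,17), (17,19), (19,21), (22,23).
Pick (5,6); next start ≥ 6 → (13,17); next start ≥ 17 → (17,19); next start ≥ 19 → (19,21); next start ≥ 21 → (22,23).
Selected: (5,6) (13,17) (17,19) (19,21) (22,23)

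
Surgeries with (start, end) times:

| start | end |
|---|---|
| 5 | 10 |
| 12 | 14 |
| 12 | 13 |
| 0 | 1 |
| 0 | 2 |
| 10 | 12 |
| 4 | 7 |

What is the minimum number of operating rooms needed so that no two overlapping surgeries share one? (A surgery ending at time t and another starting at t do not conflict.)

starts: [0, 0, 4, 5, 10, 12, 12]
ends:   [1, 2, 7, 10, 12, 13, 14]
s0→1 s0→2  — peak 2.

2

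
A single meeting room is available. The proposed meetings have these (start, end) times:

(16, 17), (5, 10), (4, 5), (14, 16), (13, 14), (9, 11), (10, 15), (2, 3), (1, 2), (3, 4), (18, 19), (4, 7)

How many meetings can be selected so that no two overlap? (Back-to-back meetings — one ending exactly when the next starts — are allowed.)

Greedy by earliest finish: after sorting by end time, pick each interval compatible with the last pick.
By end time: (1,2), (2,3), (3,4), (4,5), (4,7), (5,10), (9,11), (13,14), (10,15), (14,16), (16,17), (18,19).
Pick (1,2); next start ≥ 2 → (2,3); next start ≥ 3 → (3,4); next start ≥ 4 → (4,5); next start ≥ 5 → (5,10); next start ≥ 10 → (13,14); next start ≥ 14 → (14,16); next start ≥ 16 → (16,17); next start ≥ 17 → (18,19).
Selected 9 meetings.

9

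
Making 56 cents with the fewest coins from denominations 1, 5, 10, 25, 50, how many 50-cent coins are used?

1

56 − 1×50→6 − 1×5→1 − 1×1→0
Count of 50: 1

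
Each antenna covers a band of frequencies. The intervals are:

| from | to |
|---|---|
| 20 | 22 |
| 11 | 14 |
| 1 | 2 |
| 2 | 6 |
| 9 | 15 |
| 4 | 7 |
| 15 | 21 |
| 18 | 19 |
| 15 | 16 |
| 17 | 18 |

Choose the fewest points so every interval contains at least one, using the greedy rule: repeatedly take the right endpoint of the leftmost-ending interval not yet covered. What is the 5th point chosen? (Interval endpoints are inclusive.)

18

Sorted: [1,2] [2,6] [4,7] [11,14] [9,15] [15,16] [17,18] [18,19] [15,21] [20,22]
{[1,2],[2,6]} hit by 2; {[4,7]} hit by 7; {[11,14],[9,15]} hit by 14; {[15,16]} hit by 16; {[17,18],[18,19],[15,21]} hit by 18; {[20,22]} hit by 22.
Points: 2, 7, 14, 16, 18, 22 (6 total).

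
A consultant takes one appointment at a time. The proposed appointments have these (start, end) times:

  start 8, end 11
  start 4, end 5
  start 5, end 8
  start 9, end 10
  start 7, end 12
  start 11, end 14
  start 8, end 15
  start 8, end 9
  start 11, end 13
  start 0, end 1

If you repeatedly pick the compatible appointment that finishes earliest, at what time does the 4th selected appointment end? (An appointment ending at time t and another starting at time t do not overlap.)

Sort by end time and greedily take each interval whose start is ≥ the last chosen end.
By end time: (0,1), (4,5), (5,8), (8,9), (9,10), (8,11), (7,12), (11,13), (11,14), (8,15).
Pick (0,1); next start ≥ 1 → (4,5); next start ≥ 5 → (5,8); next start ≥ 8 → (8,9); next start ≥ 9 → (9,10); next start ≥ 10 → (11,13).
Selected: (0,1) (4,5) (5,8) (8,9) (9,10) (11,13)

9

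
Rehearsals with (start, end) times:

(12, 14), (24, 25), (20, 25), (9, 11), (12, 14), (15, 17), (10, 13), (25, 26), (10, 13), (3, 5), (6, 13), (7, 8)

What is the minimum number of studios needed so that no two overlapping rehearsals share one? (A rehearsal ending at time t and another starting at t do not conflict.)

5

Count concurrent intervals with a sweep; the peak is the room count.
starts: [3, 6, 7, 9, 10, 10, 12, 12, 15, 20, 24, 25]
ends:   [5, 8, 11, 13, 13, 13, 14, 14, 17, 25, 25, 26]
s3→1 e5→0 s6→1 s7→2 e8→1 s9→2 s10→3 s10→4 e11→3 s12→4 s12→5  — peak 5.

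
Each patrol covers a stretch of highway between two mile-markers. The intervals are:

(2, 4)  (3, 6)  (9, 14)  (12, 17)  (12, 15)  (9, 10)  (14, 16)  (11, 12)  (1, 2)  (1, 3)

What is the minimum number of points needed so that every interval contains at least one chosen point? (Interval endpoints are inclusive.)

5

Sort by right endpoint; whenever an interval is uncovered, place a point at its right end.
Sorted: [1,2] [1,3] [2,4] [3,6] [9,10] [11,12] [9,14] [12,15] [14,16] [12,17]
{[1,2],[1,3],[2,4]} hit by 2; {[3,6]} hit by 6; {[9,10]} hit by 10; {[11,12],[9,14],[12,15]} hit by 12; {[14,16],[12,17]} hit by 16.
Points: 2, 6, 10, 12, 16 (5 total).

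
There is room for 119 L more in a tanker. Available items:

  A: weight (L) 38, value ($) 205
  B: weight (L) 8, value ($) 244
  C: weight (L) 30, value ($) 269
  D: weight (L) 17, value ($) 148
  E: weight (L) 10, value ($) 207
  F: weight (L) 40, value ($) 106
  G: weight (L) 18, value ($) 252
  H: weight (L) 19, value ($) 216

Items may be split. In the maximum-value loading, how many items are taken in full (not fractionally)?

6

Ratios (sorted): B 30.50, E 20.70, G 14.00, H 11.37, C 8.97, D 8.71, A 5.39, F 2.65
take B (8 @ 244); take E (10 @ 207); take G (18 @ 252); take H (19 @ 216); take C (30 @ 269); take D (17 @ 148); take 17/38 of A → 91.71. Capacity used 119/119.
6 item(s) taken whole; one partial (take 17/38 of A).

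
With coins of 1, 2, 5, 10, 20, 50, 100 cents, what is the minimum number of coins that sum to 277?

6

277 = 2×100 + 1×50 + 1×20 + 1×5 + 1×2
Total coins = 2 + 1 + 1 + 1 + 1 = 6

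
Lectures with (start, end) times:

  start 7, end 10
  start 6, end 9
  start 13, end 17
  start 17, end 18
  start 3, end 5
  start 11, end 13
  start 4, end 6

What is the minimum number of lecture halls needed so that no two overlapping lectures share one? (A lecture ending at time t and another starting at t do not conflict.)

Count concurrent intervals with a sweep; the peak is the room count.
Events (time:±→running): 3:+→1 4:+→2 … peak 2.

2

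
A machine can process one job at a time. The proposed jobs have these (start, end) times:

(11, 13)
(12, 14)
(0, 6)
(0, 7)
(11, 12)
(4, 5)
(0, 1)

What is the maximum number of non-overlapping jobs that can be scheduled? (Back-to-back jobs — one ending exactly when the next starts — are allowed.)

4

By end time: (0,1), (4,5), (0,6), (0,7), (11,12), (11,13), (12,14).
Pick (0,1); next start ≥ 1 → (4,5); next start ≥ 5 → (11,12); next start ≥ 12 → (12,14).
Selected 4 jobs.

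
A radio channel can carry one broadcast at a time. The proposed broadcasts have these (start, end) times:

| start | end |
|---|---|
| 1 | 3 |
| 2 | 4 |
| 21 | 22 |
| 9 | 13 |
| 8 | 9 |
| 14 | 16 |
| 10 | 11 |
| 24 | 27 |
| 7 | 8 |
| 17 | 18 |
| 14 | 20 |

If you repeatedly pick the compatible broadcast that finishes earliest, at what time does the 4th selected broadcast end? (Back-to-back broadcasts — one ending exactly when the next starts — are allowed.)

By end time: (1,3), (2,4), (7,8), (8,9), (10,11), (9,13), (14,16), (17,18), (14,20), (21,22), (24,27).
Pick (1,3); next start ≥ 3 → (7,8); next start ≥ 8 → (8,9); next start ≥ 9 → (10,11); next start ≥ 11 → (14,16); next start ≥ 16 → (17,18); next start ≥ 18 → (21,22); next start ≥ 22 → (24,27).
Selected: (1,3) (7,8) (8,9) (10,11) (14,16) (17,18) (21,22) (24,27)

11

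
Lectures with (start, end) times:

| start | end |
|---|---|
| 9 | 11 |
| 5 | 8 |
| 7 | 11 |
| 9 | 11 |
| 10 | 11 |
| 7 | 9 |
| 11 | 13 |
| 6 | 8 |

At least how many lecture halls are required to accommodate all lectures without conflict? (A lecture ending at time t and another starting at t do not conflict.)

The answer is the maximum number of intervals overlapping at any instant.
starts: [5, 6, 7, 7, 9, 9, 10, 11]
ends:   [8, 8, 9, 11, 11, 11, 11, 13]
s5→1 s6→2 s7→3 s7→4  — peak 4.

4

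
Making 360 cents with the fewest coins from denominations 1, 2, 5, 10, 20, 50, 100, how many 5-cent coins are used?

0

Use the largest denomination that fits, subtract, and repeat.
360 = 3×100 + 1×50 + 1×10
Count of 5: 0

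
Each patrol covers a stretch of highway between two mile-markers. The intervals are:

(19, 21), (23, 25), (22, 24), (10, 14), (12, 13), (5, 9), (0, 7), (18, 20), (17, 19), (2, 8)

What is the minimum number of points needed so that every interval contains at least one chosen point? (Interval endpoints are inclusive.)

Sorted: [0,7] [2,8] [5,9] [12,13] [10,14] [17,19] [18,20] [19,21] [22,24] [23,25]
{[0,7],[2,8],[5,9]} hit by 7; {[12,13],[10,14]} hit by 13; {[17,19],[18,20],[19,21]} hit by 19; {[22,24],[23,25]} hit by 24.
Points: 7, 13, 19, 24 (4 total).

4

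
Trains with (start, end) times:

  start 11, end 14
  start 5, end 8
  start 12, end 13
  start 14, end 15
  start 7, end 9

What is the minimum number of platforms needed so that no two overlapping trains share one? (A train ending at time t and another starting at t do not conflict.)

The answer is the maximum number of intervals overlapping at any instant.
starts: [5, 7, 11, 12, 14]
ends:   [8, 9, 13, 14, 15]
s5→1 s7→2  — peak 2.

2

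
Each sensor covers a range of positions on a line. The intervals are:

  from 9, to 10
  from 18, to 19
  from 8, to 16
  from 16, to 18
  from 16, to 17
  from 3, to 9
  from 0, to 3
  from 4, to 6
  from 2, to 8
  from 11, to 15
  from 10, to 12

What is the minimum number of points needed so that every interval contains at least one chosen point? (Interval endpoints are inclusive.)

By right end: [0,3]  [4,6]  [2,8]  [3,9]  [9,10]  [10,12]  [11,15]  [8,16]  [16,17]  [16,18]  [18,19]
[0,3] uncovered → point at 3; [4,6] uncovered → point at 6; [9,10] uncovered → point at 10; [11,15] uncovered → point at 15; [16,17] uncovered → point at 17; [18,19] uncovered → point at 19.
Points: 3, 6, 10, 15, 17, 19 (6 total).

6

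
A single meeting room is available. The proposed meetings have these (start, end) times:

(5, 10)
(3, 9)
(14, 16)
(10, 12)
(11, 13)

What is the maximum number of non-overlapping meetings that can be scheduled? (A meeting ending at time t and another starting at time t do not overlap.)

Sorted by end: (3,9)  (5,10)  (10,12)  (11,13)  (14,16)
take (3,9); take (10,12); skip (11,13); take (14,16).
Selected 3 meetings.

3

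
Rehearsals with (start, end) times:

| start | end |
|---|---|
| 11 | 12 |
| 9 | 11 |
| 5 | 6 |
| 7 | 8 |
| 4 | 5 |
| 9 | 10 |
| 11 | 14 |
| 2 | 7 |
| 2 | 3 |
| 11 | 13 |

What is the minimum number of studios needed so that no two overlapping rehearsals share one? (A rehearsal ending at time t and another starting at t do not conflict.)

The answer is the maximum number of intervals overlapping at any instant.
starts: [2, 2, 4, 5, 7, 9, 9, 11, 11, 11]
ends:   [3, 5, 6, 7, 8, 10, 11, 12, 13, 14]
s2→1 s2→2 e3→1 s4→2 e5→1 s5→2 e6→1 e7→0 s7→1 e8→0 s9→1 s9→2 e10→1 e11→0 s11→1 s11→2 s11→3  — peak 3.

3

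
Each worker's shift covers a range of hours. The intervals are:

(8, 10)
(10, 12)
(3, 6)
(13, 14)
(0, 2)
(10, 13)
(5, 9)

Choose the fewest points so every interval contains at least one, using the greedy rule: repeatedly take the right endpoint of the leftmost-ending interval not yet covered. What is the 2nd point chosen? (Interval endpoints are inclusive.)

Process intervals by earliest right end; each time one isn't hit yet, stab at its right endpoint.
By right end: [0,2]  [3,6]  [5,9]  [8,10]  [10,12]  [10,13]  [13,14]
[0,2] uncovered → point at 2; [3,6] uncovered → point at 6; [8,10] uncovered → point at 10; [13,14] uncovered → point at 14.
Points: 2, 6, 10, 14 (4 total).

6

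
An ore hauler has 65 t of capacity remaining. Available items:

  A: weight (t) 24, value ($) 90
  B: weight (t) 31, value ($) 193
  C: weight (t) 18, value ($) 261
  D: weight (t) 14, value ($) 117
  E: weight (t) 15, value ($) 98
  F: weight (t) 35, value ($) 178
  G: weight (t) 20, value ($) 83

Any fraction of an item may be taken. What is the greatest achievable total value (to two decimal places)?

Greedy by value/weight ratio, highest first.
Ratios (sorted): C 14.50, D 8.36, E 6.53, B 6.23, F 5.09, G 4.15, A 3.75
take C (18 @ 261); take D (14 @ 117); take E (15 @ 98); take 18/31 of B → 112.06. Capacity used 65/65.
Total value = 588.06

588.06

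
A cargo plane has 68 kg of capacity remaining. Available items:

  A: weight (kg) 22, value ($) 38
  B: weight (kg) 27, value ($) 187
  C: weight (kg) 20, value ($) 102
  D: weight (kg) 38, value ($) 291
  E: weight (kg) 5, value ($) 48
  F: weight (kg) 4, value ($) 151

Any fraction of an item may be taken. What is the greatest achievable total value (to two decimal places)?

635.44

Sort by value per unit weight and fill in that order.
Ratios (sorted): F 37.75, E 9.60, D 7.66, B 6.93, C 5.10, A 1.73
take F (4 @ 151); take E (5 @ 48); take D (38 @ 291); take 21/27 of B → 145.44. Capacity used 68/68.
Total value = 635.44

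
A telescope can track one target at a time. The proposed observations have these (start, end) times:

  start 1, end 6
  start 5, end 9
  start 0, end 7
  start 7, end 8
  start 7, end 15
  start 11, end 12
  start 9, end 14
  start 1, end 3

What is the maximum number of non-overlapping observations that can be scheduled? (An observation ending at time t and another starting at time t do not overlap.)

Greedy by earliest finish: after sorting by end time, pick each interval compatible with the last pick.
By end time: (1,3), (1,6), (0,7), (7,8), (5,9), (11,12), (9,14), (7,15).
Pick (1,3); next start ≥ 3 → (7,8); next start ≥ 8 → (11,12).
Selected 3 observations.

3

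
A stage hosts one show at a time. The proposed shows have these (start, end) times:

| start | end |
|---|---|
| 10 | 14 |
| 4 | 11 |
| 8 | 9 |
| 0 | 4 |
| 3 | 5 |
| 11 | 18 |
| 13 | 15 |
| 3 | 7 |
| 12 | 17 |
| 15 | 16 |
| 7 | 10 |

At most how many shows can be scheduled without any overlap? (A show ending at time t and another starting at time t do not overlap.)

Sort by end time and greedily take each interval whose start is ≥ the last chosen end.
By end time: (0,4), (3,5), (3,7), (8,9), (7,10), (4,11), (10,14), (13,15), (15,16), (12,17), (11,18).
Pick (0,4); next start ≥ 4 → (8,9); next start ≥ 9 → (10,14); next start ≥ 14 → (15,16).
Selected 4 shows.

4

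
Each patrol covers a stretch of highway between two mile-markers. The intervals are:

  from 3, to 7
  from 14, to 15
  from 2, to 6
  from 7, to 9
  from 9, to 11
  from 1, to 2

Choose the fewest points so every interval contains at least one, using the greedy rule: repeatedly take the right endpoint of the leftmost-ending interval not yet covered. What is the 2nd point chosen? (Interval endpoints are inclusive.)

7

Process intervals by earliest right end; each time one isn't hit yet, stab at its right endpoint.
Sorted: [1,2] [2,6] [3,7] [7,9] [9,11] [14,15]
{[1,2],[2,6]} hit by 2; {[3,7],[7,9]} hit by 7; {[9,11]} hit by 11; {[14,15]} hit by 15.
Points: 2, 7, 11, 15 (4 total).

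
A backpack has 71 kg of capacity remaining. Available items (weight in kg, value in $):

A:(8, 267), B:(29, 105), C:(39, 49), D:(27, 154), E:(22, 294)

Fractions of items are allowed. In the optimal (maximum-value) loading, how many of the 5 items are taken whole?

Order: A (267/8=33.38) > E (294/22=13.36) > D (154/27=5.70) > B (105/29=3.62) > C (49/39=1.26)
Fill: take A (8 @ 267) → take E (22 @ 294) → take D (27 @ 154) → take 14/29 of B → 50.69; 71/71 used.
3 item(s) taken whole; one partial (take 14/29 of B).

3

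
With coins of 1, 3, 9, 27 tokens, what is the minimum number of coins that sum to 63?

63 − 2×27→9 − 1×9→0
Total coins = 2 + 1 = 3

3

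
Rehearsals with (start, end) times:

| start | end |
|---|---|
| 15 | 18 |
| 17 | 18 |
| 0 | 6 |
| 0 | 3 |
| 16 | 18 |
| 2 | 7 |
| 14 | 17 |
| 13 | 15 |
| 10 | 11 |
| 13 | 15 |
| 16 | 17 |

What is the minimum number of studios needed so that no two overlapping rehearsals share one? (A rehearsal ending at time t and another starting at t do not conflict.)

Count concurrent intervals with a sweep; the peak is the room count.
Events (time:±→running): 0:+→1 0:+→2 2:+→3 3:-→2 6:-→1 7:-→0 10:+→1 11:-→0 13:+→1 13:+→2 14:+→3 15:-→2 15:-→1 15:+→2 16:+→3 16:+→4 … peak 4.

4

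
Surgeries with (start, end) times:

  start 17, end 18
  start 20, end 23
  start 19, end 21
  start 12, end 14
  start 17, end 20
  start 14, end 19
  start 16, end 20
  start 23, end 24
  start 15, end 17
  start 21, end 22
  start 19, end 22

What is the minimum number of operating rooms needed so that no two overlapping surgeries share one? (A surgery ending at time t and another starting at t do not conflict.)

Count concurrent intervals with a sweep; the peak is the room count.
starts: [12, 14, 15, 16, 17, 17, 19, 19, 20, 21, 23]
ends:   [14, 17, 18, 19, 20, 20, 21, 22, 22, 23, 24]
s12→1 e14→0 s14→1 s15→2 s16→3 e17→2 s17→3 s17→4  — peak 4.

4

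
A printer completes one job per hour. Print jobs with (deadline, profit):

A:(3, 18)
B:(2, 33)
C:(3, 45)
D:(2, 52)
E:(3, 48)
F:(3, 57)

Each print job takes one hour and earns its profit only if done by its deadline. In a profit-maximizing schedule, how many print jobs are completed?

3

By profit: F(d3,57), D(d2,52), E(d3,48), C(d3,45), B(d2,33), A(d3,18)
F→slot 3; D→slot 2; E→slot 1; C skipped; B skipped; A skipped.
3 of 6 scheduled.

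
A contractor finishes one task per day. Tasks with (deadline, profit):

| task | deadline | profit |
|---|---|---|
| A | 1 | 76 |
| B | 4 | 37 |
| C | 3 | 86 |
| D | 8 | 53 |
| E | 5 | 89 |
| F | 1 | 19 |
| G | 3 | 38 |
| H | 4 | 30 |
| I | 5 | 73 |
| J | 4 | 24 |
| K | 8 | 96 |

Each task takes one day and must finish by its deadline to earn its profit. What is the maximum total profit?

Take jobs in profit order; each goes to the latest open slot no later than its deadline.
By profit: K(d8,96), E(d5,89), C(d3,86), A(d1,76), I(d5,73), D(d8,53), G(d3,38), B(d4,37), H(d4,30), J(d4,24), F(d1,19)
K→slot 8; E→slot 5; C→slot 3; A→slot 1; I→slot 4; D→slot 7; G→slot 2; B skipped; H skipped; J skipped; F skipped.
Profit = 76 + 38 + 86 + 73 + 89 + 53 + 96 = 511

511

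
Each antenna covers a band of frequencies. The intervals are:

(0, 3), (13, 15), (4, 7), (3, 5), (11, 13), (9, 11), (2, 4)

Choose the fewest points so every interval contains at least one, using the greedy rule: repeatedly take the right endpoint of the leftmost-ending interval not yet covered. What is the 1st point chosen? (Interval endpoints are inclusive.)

Sorted: [0,3] [2,4] [3,5] [4,7] [9,11] [11,13] [13,15]
{[0,3],[2,4],[3,5]} hit by 3; {[4,7]} hit by 7; {[9,11],[11,13]} hit by 11; {[13,15]} hit by 15.
Points: 3, 7, 11, 15 (4 total).

3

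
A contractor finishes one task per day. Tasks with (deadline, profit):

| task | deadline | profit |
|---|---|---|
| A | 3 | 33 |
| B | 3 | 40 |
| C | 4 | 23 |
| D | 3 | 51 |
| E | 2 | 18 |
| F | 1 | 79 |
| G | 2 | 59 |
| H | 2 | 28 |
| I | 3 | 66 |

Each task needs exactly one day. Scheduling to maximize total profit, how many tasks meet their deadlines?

4

Take jobs in profit order; each goes to the latest open slot no later than its deadline.
By profit: F(d1,79), I(d3,66), G(d2,59), D(d3,51), B(d3,40), A(d3,33), H(d2,28), C(d4,23), E(d2,18)
F→slot 1; I→slot 3; G→slot 2; D skipped; B skipped; A skipped; H skipped; C→slot 4; E skipped.
4 of 9 scheduled.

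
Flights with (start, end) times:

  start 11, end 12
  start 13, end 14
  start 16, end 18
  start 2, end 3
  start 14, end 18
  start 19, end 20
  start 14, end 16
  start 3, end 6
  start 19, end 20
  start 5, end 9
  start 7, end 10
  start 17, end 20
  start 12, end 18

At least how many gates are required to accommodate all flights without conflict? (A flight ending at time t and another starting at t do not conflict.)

4

Events (time:±→running): 2:+→1 3:-→0 3:+→1 5:+→2 6:-→1 7:+→2 9:-→1 10:-→0 11:+→1 12:-→0 12:+→1 13:+→2 14:-→1 14:+→2 14:+→3 16:-→2 16:+→3 17:+→4 … peak 4.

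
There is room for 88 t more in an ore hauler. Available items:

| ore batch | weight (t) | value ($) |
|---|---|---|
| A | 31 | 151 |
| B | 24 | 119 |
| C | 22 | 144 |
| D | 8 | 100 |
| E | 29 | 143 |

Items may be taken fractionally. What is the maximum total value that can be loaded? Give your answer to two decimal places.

Sort by value per unit weight and fill in that order.
Order: D (100/8=12.50) > C (144/22=6.55) > B (119/24=4.96) > E (143/29=4.93) > A (151/31=4.87)
Fill: take D (8 @ 100) → take C (22 @ 144) → take B (24 @ 119) → take E (29 @ 143) → take 5/31 of A → 24.35; 88/88 used.
Total value = 530.35

530.35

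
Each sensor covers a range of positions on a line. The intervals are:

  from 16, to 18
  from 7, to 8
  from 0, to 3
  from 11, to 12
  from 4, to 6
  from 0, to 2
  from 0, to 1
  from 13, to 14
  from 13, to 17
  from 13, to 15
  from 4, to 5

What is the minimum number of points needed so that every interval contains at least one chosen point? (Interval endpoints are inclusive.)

Sort by right endpoint; whenever an interval is uncovered, place a point at its right end.
By right end: [0,1]  [0,2]  [0,3]  [4,5]  [4,6]  [7,8]  [11,12]  [13,14]  [13,15]  [13,17]  [16,18]
[0,1] uncovered → point at 1; [4,5] uncovered → point at 5; [7,8] uncovered → point at 8; [11,12] uncovered → point at 12; [13,14] uncovered → point at 14; [16,18] uncovered → point at 18.
Points: 1, 5, 8, 12, 14, 18 (6 total).

6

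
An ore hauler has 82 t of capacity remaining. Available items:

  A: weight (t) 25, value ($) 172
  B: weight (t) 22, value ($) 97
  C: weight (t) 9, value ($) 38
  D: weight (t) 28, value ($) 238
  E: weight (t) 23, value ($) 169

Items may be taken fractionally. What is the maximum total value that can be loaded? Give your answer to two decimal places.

605.45

Sort by value per unit weight and fill in that order.
Ratios (sorted): D 8.50, E 7.35, A 6.88, B 4.41, C 4.22
take D (28 @ 238); take E (23 @ 169); take A (25 @ 172); take 6/22 of B → 26.45. Capacity used 82/82.
Total value = 605.45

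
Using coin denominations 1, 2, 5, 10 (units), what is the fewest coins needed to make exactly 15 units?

2

15 = 1×10 + 1×5
Total coins = 1 + 1 = 2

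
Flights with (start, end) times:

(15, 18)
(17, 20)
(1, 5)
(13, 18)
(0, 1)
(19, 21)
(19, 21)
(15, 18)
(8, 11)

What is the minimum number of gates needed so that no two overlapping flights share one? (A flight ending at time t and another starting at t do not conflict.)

4

Count concurrent intervals with a sweep; the peak is the room count.
Events (time:±→running): 0:+→1 1:-→0 1:+→1 5:-→0 8:+→1 11:-→0 13:+→1 15:+→2 15:+→3 17:+→4 … peak 4.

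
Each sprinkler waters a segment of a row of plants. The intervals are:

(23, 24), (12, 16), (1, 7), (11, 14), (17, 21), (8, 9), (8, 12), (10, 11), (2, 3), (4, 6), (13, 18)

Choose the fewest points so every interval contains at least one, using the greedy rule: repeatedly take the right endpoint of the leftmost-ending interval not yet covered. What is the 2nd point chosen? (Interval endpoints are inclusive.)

6

Sort by right endpoint; whenever an interval is uncovered, place a point at its right end.
By right end: [2,3]  [4,6]  [1,7]  [8,9]  [10,11]  [8,12]  [11,14]  [12,16]  [13,18]  [17,21]  [23,24]
[2,3] uncovered → point at 3; [4,6] uncovered → point at 6; [8,9] uncovered → point at 9; [10,11] uncovered → point at 11; [12,16] uncovered → point at 16; [17,21] uncovered → point at 21; [23,24] uncovered → point at 24.
Points: 3, 6, 9, 11, 16, 21, 24 (7 total).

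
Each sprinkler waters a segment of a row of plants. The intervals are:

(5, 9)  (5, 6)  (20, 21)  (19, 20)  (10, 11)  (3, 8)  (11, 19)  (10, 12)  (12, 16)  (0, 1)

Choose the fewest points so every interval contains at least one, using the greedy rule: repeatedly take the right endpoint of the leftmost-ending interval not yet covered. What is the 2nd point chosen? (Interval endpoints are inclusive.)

6

Sort by right endpoint; whenever an interval is uncovered, place a point at its right end.
By right end: [0,1]  [5,6]  [3,8]  [5,9]  [10,11]  [10,12]  [12,16]  [11,19]  [19,20]  [20,21]
[0,1] uncovered → point at 1; [5,6] uncovered → point at 6; [10,11] uncovered → point at 11; [12,16] uncovered → point at 16; [19,20] uncovered → point at 20.
Points: 1, 6, 11, 16, 20 (5 total).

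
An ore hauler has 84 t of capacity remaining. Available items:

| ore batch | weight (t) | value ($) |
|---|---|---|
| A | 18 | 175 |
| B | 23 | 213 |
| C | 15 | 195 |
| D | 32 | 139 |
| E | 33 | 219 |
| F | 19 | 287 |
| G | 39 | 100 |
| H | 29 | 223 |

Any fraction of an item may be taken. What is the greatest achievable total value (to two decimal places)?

939.21

Greedy by value/weight ratio, highest first.
Order: F (287/19=15.11) > C (195/15=13.00) > A (175/18=9.72) > B (213/23=9.26) > H (223/29=7.69) > E (219/33=6.64) > D (139/32=4.34) > G (100/39=2.56)
Fill: take F (19 @ 287) → take C (15 @ 195) → take A (18 @ 175) → take B (23 @ 213) → take 9/29 of H → 69.21; 84/84 used.
Total value = 939.21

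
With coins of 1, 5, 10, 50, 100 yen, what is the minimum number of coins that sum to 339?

11

339 = 3×100 + 3×10 + 1×5 + 4×1
Total coins = 3 + 3 + 1 + 4 = 11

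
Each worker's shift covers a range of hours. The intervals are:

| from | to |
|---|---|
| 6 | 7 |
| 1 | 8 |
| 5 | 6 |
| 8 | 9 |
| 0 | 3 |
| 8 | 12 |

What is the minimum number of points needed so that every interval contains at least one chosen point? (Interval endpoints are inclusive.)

Process intervals by earliest right end; each time one isn't hit yet, stab at its right endpoint.
Sorted: [0,3] [5,6] [6,7] [1,8] [8,9] [8,12]
{[0,3]} hit by 3; {[5,6],[6,7],[1,8]} hit by 6; {[8,9],[8,12]} hit by 9.
Points: 3, 6, 9 (3 total).

3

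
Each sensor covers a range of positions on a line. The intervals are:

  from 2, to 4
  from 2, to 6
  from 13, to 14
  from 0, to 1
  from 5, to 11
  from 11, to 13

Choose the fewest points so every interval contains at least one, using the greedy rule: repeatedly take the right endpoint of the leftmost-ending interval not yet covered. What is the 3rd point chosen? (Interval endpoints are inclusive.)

11

By right end: [0,1]  [2,4]  [2,6]  [5,11]  [11,13]  [13,14]
[0,1] uncovered → point at 1; [2,4] uncovered → point at 4; [5,11] uncovered → point at 11; [13,14] uncovered → point at 14.
Points: 1, 4, 11, 14 (4 total).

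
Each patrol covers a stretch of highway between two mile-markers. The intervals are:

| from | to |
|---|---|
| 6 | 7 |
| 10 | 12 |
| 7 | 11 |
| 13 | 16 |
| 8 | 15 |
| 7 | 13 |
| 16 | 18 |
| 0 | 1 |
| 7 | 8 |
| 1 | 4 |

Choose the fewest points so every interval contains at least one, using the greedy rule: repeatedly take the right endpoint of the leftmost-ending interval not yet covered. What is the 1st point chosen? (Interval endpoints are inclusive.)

Process intervals by earliest right end; each time one isn't hit yet, stab at its right endpoint.
By right end: [0,1]  [1,4]  [6,7]  [7,8]  [7,11]  [10,12]  [7,13]  [8,15]  [13,16]  [16,18]
[0,1] uncovered → point at 1; [6,7] uncovered → point at 7; [10,12] uncovered → point at 12; [13,16] uncovered → point at 16.
Points: 1, 7, 12, 16 (4 total).

1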